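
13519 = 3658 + 9861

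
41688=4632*9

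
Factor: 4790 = 2^1*5^1*479^1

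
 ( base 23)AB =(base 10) 241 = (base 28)8h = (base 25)9g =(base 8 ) 361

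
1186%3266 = 1186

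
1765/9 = 1765/9  =  196.11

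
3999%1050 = 849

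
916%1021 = 916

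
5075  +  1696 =6771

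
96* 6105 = 586080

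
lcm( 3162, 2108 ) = 6324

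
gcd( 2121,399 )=21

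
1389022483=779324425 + 609698058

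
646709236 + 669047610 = 1315756846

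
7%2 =1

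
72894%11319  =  4980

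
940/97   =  940/97 = 9.69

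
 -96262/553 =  - 96262/553 = - 174.07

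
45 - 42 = 3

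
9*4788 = 43092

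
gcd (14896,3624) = 8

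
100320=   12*8360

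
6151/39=157 + 28/39 = 157.72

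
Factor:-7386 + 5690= - 2^5*53^1 = - 1696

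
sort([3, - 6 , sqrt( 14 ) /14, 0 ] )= [ - 6,  0 , sqrt (14)/14, 3] 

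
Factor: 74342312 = 2^3*11^1*29^1*29131^1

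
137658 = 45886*3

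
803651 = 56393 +747258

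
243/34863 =81/11621 = 0.01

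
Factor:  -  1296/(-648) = 2=2^1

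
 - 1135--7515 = 6380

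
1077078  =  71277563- 70200485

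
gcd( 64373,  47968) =1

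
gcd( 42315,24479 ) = 91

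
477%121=114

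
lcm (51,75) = 1275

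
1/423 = 1/423 = 0.00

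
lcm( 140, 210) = 420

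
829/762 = 829/762= 1.09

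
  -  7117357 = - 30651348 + 23533991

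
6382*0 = 0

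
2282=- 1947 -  - 4229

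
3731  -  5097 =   -  1366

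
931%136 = 115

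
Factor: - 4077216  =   - 2^5*3^4*11^2*13^1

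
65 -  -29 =94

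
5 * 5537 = 27685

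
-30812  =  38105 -68917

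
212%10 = 2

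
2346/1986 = 391/331 = 1.18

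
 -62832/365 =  - 62832/365=   - 172.14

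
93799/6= 93799/6 = 15633.17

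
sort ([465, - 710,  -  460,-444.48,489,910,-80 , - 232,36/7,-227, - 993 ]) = [-993, - 710, - 460,-444.48,-232,- 227,  -  80,36/7,465,489,910 ]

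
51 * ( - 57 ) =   -  2907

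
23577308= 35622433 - 12045125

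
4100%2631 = 1469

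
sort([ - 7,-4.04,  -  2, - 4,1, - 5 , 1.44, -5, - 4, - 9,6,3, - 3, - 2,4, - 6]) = [- 9, - 7, - 6, - 5, - 5 , - 4.04, - 4, - 4,- 3, -2, - 2 , 1,1.44,3,4,6 ] 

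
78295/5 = 15659  =  15659.00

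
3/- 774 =  -  1/258 = - 0.00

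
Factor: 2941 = 17^1*173^1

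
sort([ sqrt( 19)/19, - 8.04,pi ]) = [ - 8.04,sqrt( 19) /19, pi ] 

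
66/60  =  1+1/10= 1.10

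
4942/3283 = 706/469 = 1.51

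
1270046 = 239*5314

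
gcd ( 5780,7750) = 10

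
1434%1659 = 1434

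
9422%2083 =1090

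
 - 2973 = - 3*991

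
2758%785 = 403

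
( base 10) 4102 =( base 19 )B6H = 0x1006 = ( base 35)3c7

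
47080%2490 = 2260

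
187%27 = 25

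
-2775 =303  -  3078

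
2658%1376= 1282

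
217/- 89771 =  - 217/89771 =- 0.00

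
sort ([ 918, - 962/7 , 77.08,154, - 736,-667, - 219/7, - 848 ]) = [ - 848, - 736, - 667,-962/7, - 219/7,77.08,154 , 918 ]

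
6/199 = 6/199 = 0.03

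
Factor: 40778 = 2^1*20389^1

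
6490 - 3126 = 3364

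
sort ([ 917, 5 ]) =[ 5, 917]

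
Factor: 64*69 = 4416 = 2^6*3^1*23^1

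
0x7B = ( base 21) 5I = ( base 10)123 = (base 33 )3O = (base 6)323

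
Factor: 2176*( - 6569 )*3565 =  - 2^7*5^1*17^1*  23^1*31^1 * 6569^1 = - 50958623360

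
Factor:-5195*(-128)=664960 = 2^7*5^1*1039^1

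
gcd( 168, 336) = 168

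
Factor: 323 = 17^1*19^1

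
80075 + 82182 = 162257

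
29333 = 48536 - 19203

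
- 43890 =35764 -79654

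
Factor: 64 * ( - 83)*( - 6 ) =31872 = 2^7* 3^1 * 83^1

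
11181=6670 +4511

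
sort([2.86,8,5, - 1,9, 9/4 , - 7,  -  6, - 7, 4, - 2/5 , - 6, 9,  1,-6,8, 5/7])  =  [ - 7, - 7,  -  6, - 6,-6 , - 1, - 2/5, 5/7,1, 9/4, 2.86, 4, 5,  8, 8,9, 9 ] 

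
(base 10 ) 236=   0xec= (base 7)455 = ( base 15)10B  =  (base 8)354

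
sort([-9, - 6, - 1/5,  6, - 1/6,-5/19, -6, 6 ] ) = [  -  9, - 6, - 6, - 5/19 , - 1/5, - 1/6, 6,6] 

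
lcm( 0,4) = 0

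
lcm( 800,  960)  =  4800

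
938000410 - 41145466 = 896854944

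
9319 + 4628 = 13947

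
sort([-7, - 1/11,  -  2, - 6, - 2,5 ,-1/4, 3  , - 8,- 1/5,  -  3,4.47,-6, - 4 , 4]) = [ - 8, - 7,-6, - 6,-4, - 3, - 2,  -  2, - 1/4, - 1/5, - 1/11,3, 4, 4.47, 5 ]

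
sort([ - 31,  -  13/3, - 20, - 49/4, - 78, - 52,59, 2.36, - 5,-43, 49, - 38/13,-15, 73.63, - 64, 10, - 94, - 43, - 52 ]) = [  -  94, - 78,- 64, - 52, - 52, - 43, - 43,-31, -20, - 15, - 49/4,-5,-13/3, - 38/13,2.36,10, 49,59,73.63 ] 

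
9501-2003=7498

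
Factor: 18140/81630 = 2/9 = 2^1*3^(-2)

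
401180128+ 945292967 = 1346473095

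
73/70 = 73/70=1.04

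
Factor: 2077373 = 43^1*48311^1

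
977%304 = 65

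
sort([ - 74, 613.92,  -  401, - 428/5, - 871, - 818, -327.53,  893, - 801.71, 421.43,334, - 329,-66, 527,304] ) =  [-871, - 818,-801.71, - 401, - 329, - 327.53,-428/5,-74,-66,304,334,  421.43,527 , 613.92, 893]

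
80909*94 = 7605446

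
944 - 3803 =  - 2859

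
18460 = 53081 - 34621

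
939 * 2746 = 2578494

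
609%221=167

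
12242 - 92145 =-79903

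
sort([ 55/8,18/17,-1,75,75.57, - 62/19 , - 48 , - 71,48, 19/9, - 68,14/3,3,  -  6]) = [ - 71, - 68, - 48,-6,  -  62/19, - 1, 18/17, 19/9,3,14/3, 55/8, 48,75,75.57]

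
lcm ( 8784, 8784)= 8784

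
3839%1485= 869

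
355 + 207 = 562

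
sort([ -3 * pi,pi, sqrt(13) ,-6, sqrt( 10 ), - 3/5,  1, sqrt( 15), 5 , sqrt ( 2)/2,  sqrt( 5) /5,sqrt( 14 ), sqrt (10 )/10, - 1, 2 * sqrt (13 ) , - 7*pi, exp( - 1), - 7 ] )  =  [ - 7*pi, - 3*pi, - 7, - 6,-1,  -  3/5, sqrt( 10 )/10,exp(- 1), sqrt( 5 )/5, sqrt( 2)/2,1, pi,sqrt (10),sqrt(13 ),sqrt( 14), sqrt ( 15 ),  5, 2*sqrt (13 ) ]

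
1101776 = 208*5297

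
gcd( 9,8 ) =1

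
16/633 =16/633 =0.03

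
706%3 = 1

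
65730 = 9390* 7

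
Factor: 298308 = 2^2 * 3^1 * 24859^1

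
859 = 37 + 822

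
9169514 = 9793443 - 623929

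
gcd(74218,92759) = 1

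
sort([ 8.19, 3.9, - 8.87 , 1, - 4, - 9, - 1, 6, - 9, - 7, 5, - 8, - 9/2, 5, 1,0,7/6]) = [ - 9, - 9, - 8.87 , - 8, - 7, - 9/2, - 4, - 1, 0, 1, 1, 7/6,3.9,5,  5,6 , 8.19 ] 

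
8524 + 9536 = 18060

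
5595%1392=27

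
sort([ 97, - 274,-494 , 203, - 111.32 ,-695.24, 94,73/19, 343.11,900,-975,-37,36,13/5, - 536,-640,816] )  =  [  -  975,  -  695.24, - 640,-536, - 494, - 274, -111.32,  -  37, 13/5,73/19, 36,  94 , 97, 203, 343.11,816,900]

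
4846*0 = 0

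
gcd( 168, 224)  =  56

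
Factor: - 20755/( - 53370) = 2^( - 1) *3^( - 2 )*7^1 = 7/18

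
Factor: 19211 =19211^1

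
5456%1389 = 1289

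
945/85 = 11 + 2/17= 11.12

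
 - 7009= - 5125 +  - 1884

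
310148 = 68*4561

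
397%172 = 53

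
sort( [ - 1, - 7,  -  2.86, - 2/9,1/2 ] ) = [  -  7, - 2.86, - 1,  -  2/9, 1/2 ]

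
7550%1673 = 858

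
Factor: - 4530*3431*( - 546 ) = 8486166780 = 2^2*3^2*5^1 * 7^1*13^1*47^1 * 73^1*151^1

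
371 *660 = 244860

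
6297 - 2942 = 3355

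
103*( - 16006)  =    -  1648618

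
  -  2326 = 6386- 8712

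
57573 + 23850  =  81423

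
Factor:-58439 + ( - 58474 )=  - 116913 = -  3^1*38971^1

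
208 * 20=4160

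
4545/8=4545/8= 568.12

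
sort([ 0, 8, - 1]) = [ - 1, 0, 8] 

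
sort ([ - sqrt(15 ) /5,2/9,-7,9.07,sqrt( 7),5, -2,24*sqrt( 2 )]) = [ - 7, - 2, - sqrt( 15)/5,  2/9,sqrt( 7 ), 5,9.07,24*sqrt ( 2 ) ] 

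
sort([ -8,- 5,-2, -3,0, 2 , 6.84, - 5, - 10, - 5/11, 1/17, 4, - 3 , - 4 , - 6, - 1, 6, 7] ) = [ - 10, - 8 , - 6, - 5 , - 5, - 4, - 3, - 3, - 2,  -  1, - 5/11, 0,  1/17, 2,  4,6,6.84  ,  7]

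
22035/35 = 4407/7 = 629.57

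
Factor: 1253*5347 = 7^1*179^1*5347^1  =  6699791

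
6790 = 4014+2776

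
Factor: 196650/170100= 2^ ( -1 ) * 3^( - 3)*7^( - 1 )*19^1 * 23^1 = 437/378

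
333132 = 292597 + 40535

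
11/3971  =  1/361 = 0.00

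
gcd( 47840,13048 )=8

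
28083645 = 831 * 33795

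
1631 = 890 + 741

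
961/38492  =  961/38492 = 0.02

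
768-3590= - 2822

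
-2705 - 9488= -12193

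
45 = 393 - 348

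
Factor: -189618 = -2^1*3^1*11^1*13^2*17^1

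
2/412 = 1/206 = 0.00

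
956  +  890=1846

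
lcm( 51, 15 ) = 255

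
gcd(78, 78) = 78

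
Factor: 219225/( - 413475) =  - 79^1*149^ ( - 1 ) = -79/149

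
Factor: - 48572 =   -  2^2*12143^1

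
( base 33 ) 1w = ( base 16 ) 41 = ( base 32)21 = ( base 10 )65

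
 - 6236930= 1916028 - 8152958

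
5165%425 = 65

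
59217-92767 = -33550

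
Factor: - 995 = -5^1*199^1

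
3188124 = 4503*708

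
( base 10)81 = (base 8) 121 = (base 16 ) 51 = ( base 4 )1101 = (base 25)36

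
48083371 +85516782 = 133600153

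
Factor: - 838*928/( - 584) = 2^3*29^1*73^ ( - 1)*419^1 = 97208/73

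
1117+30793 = 31910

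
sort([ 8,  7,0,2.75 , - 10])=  [ - 10, 0, 2.75,  7,8]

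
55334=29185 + 26149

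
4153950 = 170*24435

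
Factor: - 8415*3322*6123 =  - 171166199490 = -  2^1*3^3*5^1*11^2*13^1*17^1*151^1*157^1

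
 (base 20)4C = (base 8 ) 134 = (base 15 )62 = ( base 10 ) 92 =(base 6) 232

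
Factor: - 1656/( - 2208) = 2^( - 2 )*3^1 = 3/4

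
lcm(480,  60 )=480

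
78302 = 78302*1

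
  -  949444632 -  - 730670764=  - 218773868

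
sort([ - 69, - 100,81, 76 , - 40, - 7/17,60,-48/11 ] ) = [-100,-69, - 40, - 48/11, - 7/17,60,76,81 ] 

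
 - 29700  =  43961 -73661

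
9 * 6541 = 58869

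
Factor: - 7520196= - 2^2*3^1 *626683^1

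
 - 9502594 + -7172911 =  - 16675505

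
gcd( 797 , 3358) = 1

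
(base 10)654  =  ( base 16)28e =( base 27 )o6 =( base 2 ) 1010001110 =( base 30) LO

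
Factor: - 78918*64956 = - 5126197608=- 2^3*3^2  *7^1*1879^1 * 5413^1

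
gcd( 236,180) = 4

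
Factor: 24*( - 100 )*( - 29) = 2^5*3^1*5^2*29^1 = 69600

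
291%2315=291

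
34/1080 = 17/540 = 0.03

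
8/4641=8/4641 = 0.00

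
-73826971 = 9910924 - 83737895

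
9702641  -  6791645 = 2910996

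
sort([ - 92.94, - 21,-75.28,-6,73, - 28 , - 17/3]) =[ - 92.94,-75.28, - 28, - 21 , -6, - 17/3,73]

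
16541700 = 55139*300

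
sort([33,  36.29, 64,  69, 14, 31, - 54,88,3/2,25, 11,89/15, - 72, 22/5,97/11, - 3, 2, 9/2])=[-72  , - 54,-3,3/2, 2, 22/5, 9/2, 89/15,97/11,  11, 14, 25 , 31,33, 36.29 , 64, 69,88 ] 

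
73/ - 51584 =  - 1 + 51511/51584 = - 0.00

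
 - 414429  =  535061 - 949490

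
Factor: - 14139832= -2^3 * 7^3*5153^1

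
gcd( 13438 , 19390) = 2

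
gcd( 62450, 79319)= 1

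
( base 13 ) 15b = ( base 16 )f5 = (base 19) CH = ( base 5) 1440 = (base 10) 245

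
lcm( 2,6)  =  6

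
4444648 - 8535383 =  - 4090735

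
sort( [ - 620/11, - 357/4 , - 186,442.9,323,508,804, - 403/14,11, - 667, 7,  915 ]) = [ - 667,-186 , - 357/4, - 620/11, - 403/14,7,11, 323  ,  442.9,508,804,915 ]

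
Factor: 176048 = 2^4*11003^1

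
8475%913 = 258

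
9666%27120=9666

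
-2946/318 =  - 491/53 = - 9.26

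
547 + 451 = 998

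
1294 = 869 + 425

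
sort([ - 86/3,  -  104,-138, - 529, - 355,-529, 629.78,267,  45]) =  [ - 529, - 529,-355, - 138, -104 , - 86/3, 45, 267 , 629.78]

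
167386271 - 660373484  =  -492987213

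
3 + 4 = 7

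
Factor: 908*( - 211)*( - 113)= 21649444 = 2^2*113^1*211^1*227^1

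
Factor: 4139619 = 3^1*11^1 *17^1*47^1 * 157^1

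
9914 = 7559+2355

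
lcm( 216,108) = 216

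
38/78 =19/39 = 0.49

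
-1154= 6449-7603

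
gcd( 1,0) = 1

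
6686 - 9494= - 2808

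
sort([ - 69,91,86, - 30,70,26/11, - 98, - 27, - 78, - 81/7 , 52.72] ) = [ - 98,- 78, - 69, - 30, - 27,- 81/7, 26/11,52.72, 70,86,91]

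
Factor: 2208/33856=3/46 = 2^ ( - 1)*3^1*23^( - 1)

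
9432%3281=2870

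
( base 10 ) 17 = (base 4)101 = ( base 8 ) 21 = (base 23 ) h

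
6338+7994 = 14332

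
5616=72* 78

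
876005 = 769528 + 106477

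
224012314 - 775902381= - 551890067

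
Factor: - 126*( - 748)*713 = 2^3*3^2 *7^1 * 11^1*17^1*23^1*31^1=67198824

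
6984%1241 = 779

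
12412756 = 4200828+8211928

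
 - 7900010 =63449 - 7963459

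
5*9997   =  49985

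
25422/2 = 12711 =12711.00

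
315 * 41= 12915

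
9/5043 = 3/1681 = 0.00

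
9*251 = 2259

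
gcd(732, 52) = 4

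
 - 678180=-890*762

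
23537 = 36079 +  - 12542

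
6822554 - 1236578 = 5585976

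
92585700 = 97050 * 954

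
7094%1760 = 54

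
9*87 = 783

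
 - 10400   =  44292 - 54692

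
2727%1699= 1028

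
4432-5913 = - 1481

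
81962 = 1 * 81962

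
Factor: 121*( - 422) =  - 51062 = - 2^1 * 11^2*211^1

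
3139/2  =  1569 + 1/2  =  1569.50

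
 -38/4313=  - 1 + 225/227 = - 0.01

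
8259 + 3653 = 11912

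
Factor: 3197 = 23^1 *139^1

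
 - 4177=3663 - 7840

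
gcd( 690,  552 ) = 138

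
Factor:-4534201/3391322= - 2^( - 1)*7^1 * 11^( - 1) * 139^ ( - 1 ) * 1109^ ( - 1)*647743^1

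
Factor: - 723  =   - 3^1*241^1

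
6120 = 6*1020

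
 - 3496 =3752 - 7248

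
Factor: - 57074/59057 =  - 2^1*73^ ( - 1)*809^(-1 )*28537^1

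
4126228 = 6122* 674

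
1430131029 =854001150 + 576129879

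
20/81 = 20/81= 0.25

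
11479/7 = 11479/7 =1639.86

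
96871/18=5381+13/18 = 5381.72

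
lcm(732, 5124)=5124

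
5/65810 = 1/13162=0.00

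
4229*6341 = 26816089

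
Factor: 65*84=2^2*3^1*5^1*7^1*13^1 = 5460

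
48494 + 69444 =117938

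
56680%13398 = 3088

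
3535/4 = 3535/4 = 883.75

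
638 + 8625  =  9263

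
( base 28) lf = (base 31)JE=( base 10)603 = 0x25b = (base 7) 1521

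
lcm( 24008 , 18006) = 72024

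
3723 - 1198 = 2525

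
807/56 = 14 + 23/56 = 14.41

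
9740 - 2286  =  7454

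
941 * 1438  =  1353158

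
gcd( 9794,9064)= 2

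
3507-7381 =-3874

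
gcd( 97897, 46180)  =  1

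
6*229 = 1374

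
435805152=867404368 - 431599216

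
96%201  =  96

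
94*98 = 9212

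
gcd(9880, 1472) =8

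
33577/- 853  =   - 40 + 543/853 = - 39.36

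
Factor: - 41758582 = - 2^1*41^1*313^1*1627^1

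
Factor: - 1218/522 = - 3^( - 1 ) * 7^1 = - 7/3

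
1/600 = 1/600 = 0.00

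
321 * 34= 10914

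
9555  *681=6506955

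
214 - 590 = -376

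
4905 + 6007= 10912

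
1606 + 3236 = 4842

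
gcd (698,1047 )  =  349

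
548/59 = 548/59 = 9.29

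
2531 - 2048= 483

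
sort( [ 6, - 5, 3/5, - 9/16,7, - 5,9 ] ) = [ - 5, - 5,-9/16,  3/5, 6,7, 9 ] 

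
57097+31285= 88382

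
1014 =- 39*( - 26)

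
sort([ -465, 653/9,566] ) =[ - 465, 653/9,566]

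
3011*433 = 1303763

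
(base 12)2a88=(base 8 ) 11610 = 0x1388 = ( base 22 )a76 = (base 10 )5000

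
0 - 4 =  - 4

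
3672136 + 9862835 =13534971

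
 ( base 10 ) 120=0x78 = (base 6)320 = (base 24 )50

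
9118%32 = 30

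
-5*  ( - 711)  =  3555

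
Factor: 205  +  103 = 308 =2^2*7^1* 11^1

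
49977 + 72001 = 121978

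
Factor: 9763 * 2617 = 25549771 = 13^1*751^1 * 2617^1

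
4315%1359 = 238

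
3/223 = 3/223 = 0.01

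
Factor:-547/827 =-547^1 * 827^( - 1 ) 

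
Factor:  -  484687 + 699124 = 3^1*71479^1 = 214437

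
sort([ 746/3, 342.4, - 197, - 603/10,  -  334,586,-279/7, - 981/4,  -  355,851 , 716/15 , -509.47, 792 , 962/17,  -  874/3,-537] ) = [ - 537 , - 509.47, - 355, - 334 ,-874/3,-981/4, - 197, -603/10 ,-279/7 , 716/15 , 962/17,  746/3,342.4, 586,  792 , 851]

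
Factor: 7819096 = 2^3*29^1*33703^1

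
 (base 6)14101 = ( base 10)2197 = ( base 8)4225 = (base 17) 7a4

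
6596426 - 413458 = 6182968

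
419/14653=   419/14653 = 0.03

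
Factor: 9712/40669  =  16/67 = 2^4 * 67^(  -  1)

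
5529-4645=884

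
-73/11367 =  - 73/11367=- 0.01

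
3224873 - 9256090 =-6031217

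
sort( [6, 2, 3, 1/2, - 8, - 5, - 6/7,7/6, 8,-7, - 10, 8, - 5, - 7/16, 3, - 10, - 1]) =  [  -  10, - 10, - 8, - 7, - 5, - 5 , - 1,  -  6/7, - 7/16,1/2,7/6,2, 3,3, 6, 8, 8]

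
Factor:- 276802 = -2^1*138401^1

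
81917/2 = 81917/2 = 40958.50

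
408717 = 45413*9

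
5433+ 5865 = 11298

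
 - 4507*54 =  - 243378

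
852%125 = 102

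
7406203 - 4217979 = 3188224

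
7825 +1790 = 9615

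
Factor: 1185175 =5^2*47407^1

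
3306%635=131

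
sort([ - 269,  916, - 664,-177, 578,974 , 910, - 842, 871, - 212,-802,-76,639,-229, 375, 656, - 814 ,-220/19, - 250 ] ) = [ - 842 , - 814, - 802, - 664, - 269, - 250, - 229, - 212, - 177,-76, - 220/19,375, 578, 639 , 656,871, 910, 916, 974]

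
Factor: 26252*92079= 2417257908 = 2^2*3^2 *13^1*787^1*6563^1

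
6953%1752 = 1697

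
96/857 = 96/857= 0.11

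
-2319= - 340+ - 1979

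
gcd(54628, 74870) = 2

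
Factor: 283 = 283^1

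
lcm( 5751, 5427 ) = 385317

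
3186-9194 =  - 6008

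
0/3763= 0 = 0.00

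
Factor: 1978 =2^1 * 23^1*43^1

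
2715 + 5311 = 8026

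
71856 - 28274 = 43582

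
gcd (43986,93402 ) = 6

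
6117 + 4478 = 10595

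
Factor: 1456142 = 2^1*281^1*2591^1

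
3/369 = 1/123 = 0.01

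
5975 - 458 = 5517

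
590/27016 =295/13508  =  0.02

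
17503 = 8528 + 8975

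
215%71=2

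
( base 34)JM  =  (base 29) N1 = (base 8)1234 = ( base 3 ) 220202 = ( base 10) 668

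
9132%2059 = 896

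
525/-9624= - 1 + 3033/3208 = - 0.05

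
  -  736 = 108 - 844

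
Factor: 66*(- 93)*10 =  - 61380  =  - 2^2 *3^2*5^1*11^1 * 31^1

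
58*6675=387150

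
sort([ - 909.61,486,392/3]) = [-909.61,392/3, 486]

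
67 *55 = 3685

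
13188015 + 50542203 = 63730218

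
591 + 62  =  653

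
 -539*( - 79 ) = 42581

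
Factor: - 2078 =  - 2^1*1039^1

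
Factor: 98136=2^3*3^2*29^1*47^1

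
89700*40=3588000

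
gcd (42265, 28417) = 1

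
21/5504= 21/5504 = 0.00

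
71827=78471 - 6644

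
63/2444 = 63/2444 = 0.03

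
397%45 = 37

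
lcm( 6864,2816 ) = 109824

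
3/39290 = 3/39290 = 0.00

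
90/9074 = 45/4537 = 0.01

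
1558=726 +832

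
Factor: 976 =2^4 *61^1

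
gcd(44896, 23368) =184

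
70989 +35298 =106287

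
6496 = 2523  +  3973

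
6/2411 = 6/2411 = 0.00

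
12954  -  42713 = -29759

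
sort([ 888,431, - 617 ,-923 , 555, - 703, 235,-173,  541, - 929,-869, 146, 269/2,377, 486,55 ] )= [- 929,-923,-869,  -  703, - 617,-173, 55,  269/2,146 , 235,377,431, 486 , 541,555, 888 ]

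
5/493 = 5/493 = 0.01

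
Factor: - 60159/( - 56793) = 1721^( - 1)*1823^1=1823/1721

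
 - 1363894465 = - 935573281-428321184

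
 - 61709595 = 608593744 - 670303339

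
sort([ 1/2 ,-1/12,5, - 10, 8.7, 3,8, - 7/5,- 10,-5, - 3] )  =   [-10, - 10, - 5,-3, - 7/5,-1/12 , 1/2,3,5,8,8.7]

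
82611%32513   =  17585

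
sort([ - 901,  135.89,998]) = [ - 901, 135.89, 998 ]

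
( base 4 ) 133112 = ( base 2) 11111010110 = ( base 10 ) 2006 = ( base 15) 8DB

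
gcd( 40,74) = 2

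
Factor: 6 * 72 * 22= 9504=2^5*3^3 * 11^1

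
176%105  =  71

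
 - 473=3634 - 4107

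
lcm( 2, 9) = 18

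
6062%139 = 85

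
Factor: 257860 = 2^2 * 5^1* 12893^1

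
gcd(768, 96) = 96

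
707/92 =7 + 63/92=7.68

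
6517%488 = 173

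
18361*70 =1285270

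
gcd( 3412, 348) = 4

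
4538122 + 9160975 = 13699097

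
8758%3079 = 2600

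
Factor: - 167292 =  - 2^2*3^3*1549^1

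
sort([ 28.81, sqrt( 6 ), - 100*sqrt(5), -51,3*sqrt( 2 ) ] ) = [ - 100*sqrt(5 ), - 51, sqrt ( 6 ), 3*sqrt(2),28.81] 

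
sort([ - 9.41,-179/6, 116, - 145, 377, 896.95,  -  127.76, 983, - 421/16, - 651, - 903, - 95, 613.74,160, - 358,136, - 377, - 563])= [ - 903, - 651, - 563, - 377, -358, - 145, - 127.76,  -  95 , - 179/6, - 421/16 , - 9.41,116, 136, 160,  377,613.74, 896.95, 983]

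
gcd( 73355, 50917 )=863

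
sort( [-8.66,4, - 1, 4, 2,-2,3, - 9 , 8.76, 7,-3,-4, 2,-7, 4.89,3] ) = [  -  9, - 8.66,  -  7,-4,-3, - 2,-1, 2, 2,3, 3,  4, 4 , 4.89,7, 8.76 ]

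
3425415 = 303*11305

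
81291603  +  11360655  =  92652258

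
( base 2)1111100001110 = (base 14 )2c7c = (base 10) 7950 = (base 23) F0F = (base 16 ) 1F0E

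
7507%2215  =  862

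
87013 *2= 174026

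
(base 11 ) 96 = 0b1101001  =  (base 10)105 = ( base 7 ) 210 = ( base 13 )81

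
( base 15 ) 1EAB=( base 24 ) bee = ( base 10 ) 6686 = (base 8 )15036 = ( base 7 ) 25331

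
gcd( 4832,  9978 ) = 2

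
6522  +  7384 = 13906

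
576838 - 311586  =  265252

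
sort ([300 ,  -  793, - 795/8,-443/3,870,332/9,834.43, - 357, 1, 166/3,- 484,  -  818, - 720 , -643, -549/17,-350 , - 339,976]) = [ - 818 , - 793,-720, - 643, - 484, - 357, - 350, - 339 , - 443/3, - 795/8,  -  549/17,1, 332/9,166/3,300,  834.43,  870 , 976 ] 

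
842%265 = 47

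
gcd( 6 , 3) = 3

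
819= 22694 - 21875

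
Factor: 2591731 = 2591731^1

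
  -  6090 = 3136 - 9226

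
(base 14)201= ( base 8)611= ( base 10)393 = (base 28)e1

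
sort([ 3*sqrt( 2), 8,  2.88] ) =[ 2.88 , 3*sqrt (2 ), 8]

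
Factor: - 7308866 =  - 2^1*563^1*6491^1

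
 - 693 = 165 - 858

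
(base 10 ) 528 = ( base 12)380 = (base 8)1020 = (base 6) 2240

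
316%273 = 43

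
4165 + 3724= 7889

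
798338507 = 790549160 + 7789347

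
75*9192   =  689400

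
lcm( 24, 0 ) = 0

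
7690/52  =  147 + 23/26 = 147.88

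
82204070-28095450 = 54108620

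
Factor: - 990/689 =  - 2^1*3^2*5^1*  11^1*13^( - 1)*53^(-1) 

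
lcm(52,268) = 3484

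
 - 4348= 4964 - 9312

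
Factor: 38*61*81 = 2^1* 3^4*19^1*61^1 = 187758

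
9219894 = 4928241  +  4291653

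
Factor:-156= - 2^2*3^1 * 13^1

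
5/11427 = 5/11427 = 0.00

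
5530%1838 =16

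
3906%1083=657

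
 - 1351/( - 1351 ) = 1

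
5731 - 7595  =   - 1864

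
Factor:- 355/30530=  -2^ ( - 1 ) * 43^(-1) = -1/86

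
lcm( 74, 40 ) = 1480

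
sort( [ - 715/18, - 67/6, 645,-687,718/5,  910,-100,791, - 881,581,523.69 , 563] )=[- 881,  -  687, - 100, - 715/18, - 67/6, 718/5, 523.69,563,581, 645 , 791, 910 ]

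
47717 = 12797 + 34920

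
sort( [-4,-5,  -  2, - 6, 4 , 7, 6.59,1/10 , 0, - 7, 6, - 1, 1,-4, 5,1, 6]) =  [ - 7, -6,  -  5, - 4,  -  4, - 2,  -  1,0 , 1/10 , 1, 1, 4,5, 6, 6,  6.59,7]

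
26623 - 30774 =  - 4151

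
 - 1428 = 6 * (-238 )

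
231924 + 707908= 939832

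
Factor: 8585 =5^1*17^1 * 101^1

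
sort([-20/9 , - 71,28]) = [  -  71,-20/9,  28] 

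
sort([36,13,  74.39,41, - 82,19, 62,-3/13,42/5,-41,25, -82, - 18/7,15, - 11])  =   [-82, - 82 , - 41,-11,-18/7, - 3/13,42/5 , 13, 15, 19,25,36,41, 62 , 74.39]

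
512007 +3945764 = 4457771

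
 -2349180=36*(-65255)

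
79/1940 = 79/1940  =  0.04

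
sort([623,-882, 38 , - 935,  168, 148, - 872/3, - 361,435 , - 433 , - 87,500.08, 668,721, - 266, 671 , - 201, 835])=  [ - 935, - 882,- 433, - 361, - 872/3, - 266, - 201, - 87, 38,148,168,435, 500.08, 623, 668, 671 , 721,835]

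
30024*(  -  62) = -1861488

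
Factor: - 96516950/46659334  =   - 5^2* 31^1*73^1*853^1*23329667^(-1 ) =-48258475/23329667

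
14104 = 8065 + 6039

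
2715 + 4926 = 7641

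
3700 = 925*4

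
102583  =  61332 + 41251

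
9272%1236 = 620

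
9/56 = 9/56 = 0.16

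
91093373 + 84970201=176063574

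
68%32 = 4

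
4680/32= 146 + 1/4  =  146.25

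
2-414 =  - 412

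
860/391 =860/391  =  2.20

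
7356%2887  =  1582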